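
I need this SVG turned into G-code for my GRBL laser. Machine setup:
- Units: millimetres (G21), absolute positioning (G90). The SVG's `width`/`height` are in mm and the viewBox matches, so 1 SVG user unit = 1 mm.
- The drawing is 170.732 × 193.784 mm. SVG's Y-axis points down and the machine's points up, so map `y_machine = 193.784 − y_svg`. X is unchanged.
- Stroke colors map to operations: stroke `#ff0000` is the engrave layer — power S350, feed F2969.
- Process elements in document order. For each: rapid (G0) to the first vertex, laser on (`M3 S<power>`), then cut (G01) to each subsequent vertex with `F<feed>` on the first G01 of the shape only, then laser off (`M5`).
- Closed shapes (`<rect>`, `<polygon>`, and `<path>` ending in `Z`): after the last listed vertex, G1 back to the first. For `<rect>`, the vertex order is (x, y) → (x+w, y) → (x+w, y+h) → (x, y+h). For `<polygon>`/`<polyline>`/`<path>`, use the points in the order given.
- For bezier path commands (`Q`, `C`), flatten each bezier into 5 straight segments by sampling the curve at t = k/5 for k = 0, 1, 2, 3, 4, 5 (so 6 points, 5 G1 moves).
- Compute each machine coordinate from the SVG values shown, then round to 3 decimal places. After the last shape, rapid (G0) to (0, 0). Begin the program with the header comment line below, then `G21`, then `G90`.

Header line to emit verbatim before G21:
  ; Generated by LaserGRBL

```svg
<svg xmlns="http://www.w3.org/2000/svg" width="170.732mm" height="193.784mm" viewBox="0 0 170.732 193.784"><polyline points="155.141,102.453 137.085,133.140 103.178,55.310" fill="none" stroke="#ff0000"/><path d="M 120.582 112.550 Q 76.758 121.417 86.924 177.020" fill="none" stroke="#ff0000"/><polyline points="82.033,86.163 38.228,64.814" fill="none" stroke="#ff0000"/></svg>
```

viewBox `0 0 170.732 193.784` with mm width/height → 1 unit = 1 mm. Flip: y_m = 193.784 − y_svg.

**Shape 1** — `<polyline>` open polyline, stroke `#ff0000` → engrave (S350, F2969). Machine vertices: (155.141,91.331) → (137.085,60.644) → (103.178,138.474). Open path.

**Shape 2** — `<path>` quadratic bezier, stroke `#ff0000` → engrave (S350, F2969). Control points (SVG): P0=(120.582,112.550), P1=(76.758,121.417), P2=(86.924,177.020); sampled at t=k/5. Machine vertices: (120.582,81.234) → (105.212,75.818) → (94.161,66.663) → (87.430,53.769) → (85.017,37.136) → (86.924,16.764). Open path.

**Shape 3** — `<polyline>` line segment, stroke `#ff0000` → engrave (S350, F2969). Machine vertices: (82.033,107.621) → (38.228,128.970). Open path.

; Generated by LaserGRBL
G21
G90
G0 X155.141 Y91.331
M3 S350
G01 X137.085 Y60.644 F2969
G01 X103.178 Y138.474
M5
G0 X120.582 Y81.234
M3 S350
G01 X105.212 Y75.818 F2969
G01 X94.161 Y66.663
G01 X87.430 Y53.769
G01 X85.017 Y37.136
G01 X86.924 Y16.764
M5
G0 X82.033 Y107.621
M3 S350
G01 X38.228 Y128.970 F2969
M5
G0 X0.000 Y0.000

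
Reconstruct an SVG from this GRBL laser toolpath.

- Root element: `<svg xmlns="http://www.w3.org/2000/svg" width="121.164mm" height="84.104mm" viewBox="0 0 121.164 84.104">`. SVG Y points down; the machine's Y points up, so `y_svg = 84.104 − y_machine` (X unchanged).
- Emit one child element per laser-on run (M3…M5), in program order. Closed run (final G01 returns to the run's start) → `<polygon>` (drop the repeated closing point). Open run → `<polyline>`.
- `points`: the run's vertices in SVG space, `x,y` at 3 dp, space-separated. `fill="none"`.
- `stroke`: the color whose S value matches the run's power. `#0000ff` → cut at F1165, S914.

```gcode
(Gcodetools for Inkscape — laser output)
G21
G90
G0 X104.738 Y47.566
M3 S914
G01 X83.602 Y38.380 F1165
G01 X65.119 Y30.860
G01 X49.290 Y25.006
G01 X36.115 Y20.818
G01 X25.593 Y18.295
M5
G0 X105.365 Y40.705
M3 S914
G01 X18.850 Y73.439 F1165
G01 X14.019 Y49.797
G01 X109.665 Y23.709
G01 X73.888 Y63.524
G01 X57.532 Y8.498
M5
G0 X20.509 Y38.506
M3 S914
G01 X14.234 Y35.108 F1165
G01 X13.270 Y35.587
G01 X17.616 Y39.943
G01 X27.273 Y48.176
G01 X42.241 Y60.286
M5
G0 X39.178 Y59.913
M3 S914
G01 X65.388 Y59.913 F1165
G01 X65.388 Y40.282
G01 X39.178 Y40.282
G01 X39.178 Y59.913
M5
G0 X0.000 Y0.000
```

y_svg = 84.104 − y_m. Every run uses S914, so all elements get stroke `#0000ff` (cut).

[1] open run; points: 104.738,36.538 83.602,45.724 65.119,53.244 49.290,59.098 36.115,63.286 25.593,65.809

[2] open run; points: 105.365,43.399 18.850,10.665 14.019,34.307 109.665,60.395 73.888,20.580 57.532,75.606

[3] open run; points: 20.509,45.598 14.234,48.996 13.270,48.517 17.616,44.161 27.273,35.928 42.241,23.818

[4] closed run; points: 39.178,24.191 65.388,24.191 65.388,43.822 39.178,43.822

<svg xmlns="http://www.w3.org/2000/svg" width="121.164mm" height="84.104mm" viewBox="0 0 121.164 84.104">
  <polyline points="104.738,36.538 83.602,45.724 65.119,53.244 49.290,59.098 36.115,63.286 25.593,65.809" fill="none" stroke="#0000ff"/>
  <polyline points="105.365,43.399 18.850,10.665 14.019,34.307 109.665,60.395 73.888,20.580 57.532,75.606" fill="none" stroke="#0000ff"/>
  <polyline points="20.509,45.598 14.234,48.996 13.270,48.517 17.616,44.161 27.273,35.928 42.241,23.818" fill="none" stroke="#0000ff"/>
  <polygon points="39.178,24.191 65.388,24.191 65.388,43.822 39.178,43.822" fill="none" stroke="#0000ff"/>
</svg>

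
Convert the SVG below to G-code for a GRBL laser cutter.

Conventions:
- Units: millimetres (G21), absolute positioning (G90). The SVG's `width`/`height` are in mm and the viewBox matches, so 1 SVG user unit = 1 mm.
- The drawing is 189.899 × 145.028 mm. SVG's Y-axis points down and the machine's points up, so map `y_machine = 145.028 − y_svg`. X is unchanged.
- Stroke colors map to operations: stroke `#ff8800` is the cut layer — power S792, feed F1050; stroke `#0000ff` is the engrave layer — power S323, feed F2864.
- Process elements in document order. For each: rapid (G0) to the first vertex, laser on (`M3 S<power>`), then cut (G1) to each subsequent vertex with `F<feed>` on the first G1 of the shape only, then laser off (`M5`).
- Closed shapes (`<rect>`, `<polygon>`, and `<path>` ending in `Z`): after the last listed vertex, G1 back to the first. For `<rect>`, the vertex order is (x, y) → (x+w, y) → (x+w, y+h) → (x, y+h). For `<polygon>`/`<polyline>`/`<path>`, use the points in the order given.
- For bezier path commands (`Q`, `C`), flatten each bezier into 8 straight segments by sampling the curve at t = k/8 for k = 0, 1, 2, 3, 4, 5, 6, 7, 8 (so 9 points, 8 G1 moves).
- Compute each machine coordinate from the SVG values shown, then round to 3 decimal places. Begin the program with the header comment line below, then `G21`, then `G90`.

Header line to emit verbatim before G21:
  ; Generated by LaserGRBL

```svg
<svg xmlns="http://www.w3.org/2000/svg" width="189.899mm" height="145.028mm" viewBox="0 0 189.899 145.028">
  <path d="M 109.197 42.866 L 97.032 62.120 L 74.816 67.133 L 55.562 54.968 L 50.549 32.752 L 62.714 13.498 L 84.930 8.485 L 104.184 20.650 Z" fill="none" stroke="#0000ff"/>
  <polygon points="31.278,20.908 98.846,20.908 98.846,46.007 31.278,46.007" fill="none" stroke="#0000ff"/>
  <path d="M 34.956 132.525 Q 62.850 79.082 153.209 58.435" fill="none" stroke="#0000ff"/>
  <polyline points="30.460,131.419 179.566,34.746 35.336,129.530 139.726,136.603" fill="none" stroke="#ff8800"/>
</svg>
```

; Generated by LaserGRBL
G21
G90
G0 X109.197 Y102.162
M3 S323
G1 X97.032 Y82.908 F2864
G1 X74.816 Y77.895
G1 X55.562 Y90.060
G1 X50.549 Y112.276
G1 X62.714 Y131.530
G1 X84.930 Y136.543
G1 X104.184 Y124.378
G1 X109.197 Y102.162
M5
G0 X31.278 Y124.120
M3 S323
G1 X98.846 Y124.120 F2864
G1 X98.846 Y99.021
G1 X31.278 Y99.021
G1 X31.278 Y124.120
M5
G0 X34.956 Y12.503
M3 S323
G1 X42.906 Y25.351 F2864
G1 X52.807 Y37.175
G1 X64.661 Y47.973
G1 X78.466 Y57.747
G1 X94.224 Y66.496
G1 X111.934 Y74.220
G1 X131.595 Y80.919
G1 X153.209 Y86.593
M5
G0 X30.460 Y13.609
M3 S792
G1 X179.566 Y110.282 F1050
G1 X35.336 Y15.498
G1 X139.726 Y8.425
M5

viewBox `0 0 189.899 145.028` with mm width/height → 1 unit = 1 mm. Flip: y_m = 145.028 − y_svg.

**Shape 1** — `<path>` regular polygon, stroke `#0000ff` → engrave (S323, F2864). Machine vertices: (109.197,102.162) → (97.032,82.908) → (74.816,77.895) → (55.562,90.060) → (50.549,112.276) → (62.714,131.530) → (84.930,136.543) → (104.184,124.378) → (109.197,102.162). Closed: final G1 returns to the first vertex.

**Shape 2** — `<polygon>` rectangle, stroke `#0000ff` → engrave (S323, F2864). Machine vertices: (31.278,124.120) → (98.846,124.120) → (98.846,99.021) → (31.278,99.021) → (31.278,124.120). Closed: final G1 returns to the first vertex.

**Shape 3** — `<path>` quadratic bezier, stroke `#0000ff` → engrave (S323, F2864). Control points (SVG): P0=(34.956,132.525), P1=(62.850,79.082), P2=(153.209,58.435); sampled at t=k/8. Machine vertices: (34.956,12.503) → (42.906,25.351) → (52.807,37.175) → (64.661,47.973) → (78.466,57.747) → (94.224,66.496) → (111.934,74.220) → (131.595,80.919) → (153.209,86.593). Open path.

**Shape 4** — `<polyline>` open polyline, stroke `#ff8800` → cut (S792, F1050). Machine vertices: (30.460,13.609) → (179.566,110.282) → (35.336,15.498) → (139.726,8.425). Open path.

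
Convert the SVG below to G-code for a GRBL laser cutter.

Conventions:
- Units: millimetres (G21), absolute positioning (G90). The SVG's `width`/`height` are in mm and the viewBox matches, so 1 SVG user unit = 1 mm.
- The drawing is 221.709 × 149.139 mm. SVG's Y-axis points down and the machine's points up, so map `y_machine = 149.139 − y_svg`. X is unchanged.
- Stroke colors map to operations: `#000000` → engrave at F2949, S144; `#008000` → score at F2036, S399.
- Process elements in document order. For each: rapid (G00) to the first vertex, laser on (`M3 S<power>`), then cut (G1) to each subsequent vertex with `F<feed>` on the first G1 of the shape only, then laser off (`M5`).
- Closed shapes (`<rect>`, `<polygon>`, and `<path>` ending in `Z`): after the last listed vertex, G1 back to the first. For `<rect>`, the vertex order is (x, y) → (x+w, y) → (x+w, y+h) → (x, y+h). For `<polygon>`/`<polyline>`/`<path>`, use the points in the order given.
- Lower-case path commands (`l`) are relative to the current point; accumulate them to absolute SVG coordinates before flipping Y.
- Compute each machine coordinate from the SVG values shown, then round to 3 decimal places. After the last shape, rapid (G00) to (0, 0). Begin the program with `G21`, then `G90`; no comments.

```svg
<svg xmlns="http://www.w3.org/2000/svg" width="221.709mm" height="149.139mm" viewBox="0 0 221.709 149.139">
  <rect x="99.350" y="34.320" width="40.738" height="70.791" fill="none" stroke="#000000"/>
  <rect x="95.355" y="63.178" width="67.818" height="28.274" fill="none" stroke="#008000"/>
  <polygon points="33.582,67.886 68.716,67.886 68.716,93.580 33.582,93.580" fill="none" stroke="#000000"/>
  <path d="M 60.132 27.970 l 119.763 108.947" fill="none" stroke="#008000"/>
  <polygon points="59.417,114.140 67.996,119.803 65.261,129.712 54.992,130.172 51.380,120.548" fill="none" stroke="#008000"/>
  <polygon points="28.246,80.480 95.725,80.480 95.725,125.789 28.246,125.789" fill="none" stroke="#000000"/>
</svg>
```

Since the viewBox matches the mm dimensions, user units are millimetres directly. The only transform is the Y-flip y_m = 149.139 − y_svg.

Shape 1 is a rectangle drawn with `<rect>`. Its stroke #000000 means engrave at S144, F2949. After flipping Y the toolpath is (99.350,114.819) → (140.088,114.819) → (140.088,44.028) → (99.350,44.028) → (99.350,114.819), returning to the start.

Shape 2 is a rectangle drawn with `<rect>`. Its stroke #008000 means score at S399, F2036. After flipping Y the toolpath is (95.355,85.961) → (163.173,85.961) → (163.173,57.687) → (95.355,57.687) → (95.355,85.961), returning to the start.

Shape 3 is a rectangle drawn with `<polygon>`. Its stroke #000000 means engrave at S144, F2949. After flipping Y the toolpath is (33.582,81.253) → (68.716,81.253) → (68.716,55.559) → (33.582,55.559) → (33.582,81.253), returning to the start.

Shape 4 is a line segment drawn with `<path>`. Its stroke #008000 means score at S399, F2036. After flipping Y the toolpath is (60.132,121.169) → (179.895,12.222).

Shape 5 is a regular polygon drawn with `<polygon>`. Its stroke #008000 means score at S399, F2036. After flipping Y the toolpath is (59.417,34.999) → (67.996,29.336) → (65.261,19.427) → (54.992,18.967) → (51.380,28.591) → (59.417,34.999), returning to the start.

Shape 6 is a rectangle drawn with `<polygon>`. Its stroke #000000 means engrave at S144, F2949. After flipping Y the toolpath is (28.246,68.659) → (95.725,68.659) → (95.725,23.350) → (28.246,23.350) → (28.246,68.659), returning to the start.

G21
G90
G00 X99.350 Y114.819
M3 S144
G1 X140.088 Y114.819 F2949
G1 X140.088 Y44.028
G1 X99.350 Y44.028
G1 X99.350 Y114.819
M5
G00 X95.355 Y85.961
M3 S399
G1 X163.173 Y85.961 F2036
G1 X163.173 Y57.687
G1 X95.355 Y57.687
G1 X95.355 Y85.961
M5
G00 X33.582 Y81.253
M3 S144
G1 X68.716 Y81.253 F2949
G1 X68.716 Y55.559
G1 X33.582 Y55.559
G1 X33.582 Y81.253
M5
G00 X60.132 Y121.169
M3 S399
G1 X179.895 Y12.222 F2036
M5
G00 X59.417 Y34.999
M3 S399
G1 X67.996 Y29.336 F2036
G1 X65.261 Y19.427
G1 X54.992 Y18.967
G1 X51.380 Y28.591
G1 X59.417 Y34.999
M5
G00 X28.246 Y68.659
M3 S144
G1 X95.725 Y68.659 F2949
G1 X95.725 Y23.350
G1 X28.246 Y23.350
G1 X28.246 Y68.659
M5
G00 X0.000 Y0.000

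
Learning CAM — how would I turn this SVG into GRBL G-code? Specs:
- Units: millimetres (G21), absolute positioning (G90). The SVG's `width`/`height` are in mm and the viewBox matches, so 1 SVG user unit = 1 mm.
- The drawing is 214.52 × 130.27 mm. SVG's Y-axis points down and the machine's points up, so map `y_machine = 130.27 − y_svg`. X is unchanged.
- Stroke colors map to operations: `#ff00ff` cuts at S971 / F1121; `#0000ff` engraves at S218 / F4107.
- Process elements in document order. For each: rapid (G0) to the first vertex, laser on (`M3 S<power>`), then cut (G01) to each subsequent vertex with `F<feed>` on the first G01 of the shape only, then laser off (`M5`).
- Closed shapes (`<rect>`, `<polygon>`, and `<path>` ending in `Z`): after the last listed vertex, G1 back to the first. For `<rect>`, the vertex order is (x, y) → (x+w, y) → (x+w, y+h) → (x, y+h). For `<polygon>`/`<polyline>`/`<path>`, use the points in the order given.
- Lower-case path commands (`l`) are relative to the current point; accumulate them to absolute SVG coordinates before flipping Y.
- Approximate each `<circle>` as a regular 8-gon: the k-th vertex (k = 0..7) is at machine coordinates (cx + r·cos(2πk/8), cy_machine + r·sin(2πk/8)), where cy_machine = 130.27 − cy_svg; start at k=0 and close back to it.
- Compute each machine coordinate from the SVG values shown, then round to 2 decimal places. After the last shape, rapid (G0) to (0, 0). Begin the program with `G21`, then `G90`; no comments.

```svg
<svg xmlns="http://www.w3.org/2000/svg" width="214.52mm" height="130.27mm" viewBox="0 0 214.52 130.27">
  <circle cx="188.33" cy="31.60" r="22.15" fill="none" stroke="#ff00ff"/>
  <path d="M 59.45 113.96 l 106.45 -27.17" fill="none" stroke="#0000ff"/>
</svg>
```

1 u = 1 mm; y_m = 130.27 − y.

[1] `<circle>` circle, #ff00ff→cut S971 F1121: (210.48,98.67) → (203.99,114.33) → (188.33,120.82) → (172.67,114.33) → (166.18,98.67) → (172.67,83.01) → (188.33,76.52) → (203.99,83.01) → (210.48,98.67) (closed)

[2] `<path>` line segment, #0000ff→engrave S218 F4107: (59.45,16.31) → (165.90,43.48)

G21
G90
G0 X210.48 Y98.67
M3 S971
G01 X203.99 Y114.33 F1121
G01 X188.33 Y120.82
G01 X172.67 Y114.33
G01 X166.18 Y98.67
G01 X172.67 Y83.01
G01 X188.33 Y76.52
G01 X203.99 Y83.01
G01 X210.48 Y98.67
M5
G0 X59.45 Y16.31
M3 S218
G01 X165.90 Y43.48 F4107
M5
G0 X0.00 Y0.00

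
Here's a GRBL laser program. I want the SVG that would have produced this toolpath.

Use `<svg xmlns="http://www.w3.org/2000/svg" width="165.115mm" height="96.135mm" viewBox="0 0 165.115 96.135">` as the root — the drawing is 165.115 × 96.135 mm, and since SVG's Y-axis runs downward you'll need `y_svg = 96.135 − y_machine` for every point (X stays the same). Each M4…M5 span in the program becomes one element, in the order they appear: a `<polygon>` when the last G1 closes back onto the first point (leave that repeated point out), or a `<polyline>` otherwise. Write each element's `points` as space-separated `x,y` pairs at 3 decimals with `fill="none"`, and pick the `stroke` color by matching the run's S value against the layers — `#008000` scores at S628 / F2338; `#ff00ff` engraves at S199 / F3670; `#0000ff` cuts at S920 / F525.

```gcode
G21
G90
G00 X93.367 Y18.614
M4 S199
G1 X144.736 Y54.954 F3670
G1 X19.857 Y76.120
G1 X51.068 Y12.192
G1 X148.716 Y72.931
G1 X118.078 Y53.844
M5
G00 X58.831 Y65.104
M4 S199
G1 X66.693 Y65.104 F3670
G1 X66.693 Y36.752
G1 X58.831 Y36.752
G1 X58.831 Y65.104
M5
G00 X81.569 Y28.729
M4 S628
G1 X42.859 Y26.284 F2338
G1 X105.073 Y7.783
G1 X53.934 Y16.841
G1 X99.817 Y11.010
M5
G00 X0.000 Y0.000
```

Each laser-on run becomes one SVG element. Flip Y back into SVG space with y_svg = 96.135 − y_machine.

Run 1: S199 ⇒ engrave layer `#ff00ff`. The run is open, so emit a `<polyline>` with points (Y-flipped): 93.367,77.521 144.736,41.181 19.857,20.015 51.068,83.943 148.716,23.204 118.078,42.291.

Run 2: power S199 maps to stroke `#ff00ff` (engrave). The run returns to its start, so emit a `<polygon>` with points (Y-flipped): 58.831,31.031 66.693,31.031 66.693,59.383 58.831,59.383.

Run 3: S628 ⇒ score layer `#008000`. The run is open, so emit a `<polyline>` with points (Y-flipped): 81.569,67.406 42.859,69.851 105.073,88.352 53.934,79.294 99.817,85.125.

<svg xmlns="http://www.w3.org/2000/svg" width="165.115mm" height="96.135mm" viewBox="0 0 165.115 96.135">
  <polyline points="93.367,77.521 144.736,41.181 19.857,20.015 51.068,83.943 148.716,23.204 118.078,42.291" fill="none" stroke="#ff00ff"/>
  <polygon points="58.831,31.031 66.693,31.031 66.693,59.383 58.831,59.383" fill="none" stroke="#ff00ff"/>
  <polyline points="81.569,67.406 42.859,69.851 105.073,88.352 53.934,79.294 99.817,85.125" fill="none" stroke="#008000"/>
</svg>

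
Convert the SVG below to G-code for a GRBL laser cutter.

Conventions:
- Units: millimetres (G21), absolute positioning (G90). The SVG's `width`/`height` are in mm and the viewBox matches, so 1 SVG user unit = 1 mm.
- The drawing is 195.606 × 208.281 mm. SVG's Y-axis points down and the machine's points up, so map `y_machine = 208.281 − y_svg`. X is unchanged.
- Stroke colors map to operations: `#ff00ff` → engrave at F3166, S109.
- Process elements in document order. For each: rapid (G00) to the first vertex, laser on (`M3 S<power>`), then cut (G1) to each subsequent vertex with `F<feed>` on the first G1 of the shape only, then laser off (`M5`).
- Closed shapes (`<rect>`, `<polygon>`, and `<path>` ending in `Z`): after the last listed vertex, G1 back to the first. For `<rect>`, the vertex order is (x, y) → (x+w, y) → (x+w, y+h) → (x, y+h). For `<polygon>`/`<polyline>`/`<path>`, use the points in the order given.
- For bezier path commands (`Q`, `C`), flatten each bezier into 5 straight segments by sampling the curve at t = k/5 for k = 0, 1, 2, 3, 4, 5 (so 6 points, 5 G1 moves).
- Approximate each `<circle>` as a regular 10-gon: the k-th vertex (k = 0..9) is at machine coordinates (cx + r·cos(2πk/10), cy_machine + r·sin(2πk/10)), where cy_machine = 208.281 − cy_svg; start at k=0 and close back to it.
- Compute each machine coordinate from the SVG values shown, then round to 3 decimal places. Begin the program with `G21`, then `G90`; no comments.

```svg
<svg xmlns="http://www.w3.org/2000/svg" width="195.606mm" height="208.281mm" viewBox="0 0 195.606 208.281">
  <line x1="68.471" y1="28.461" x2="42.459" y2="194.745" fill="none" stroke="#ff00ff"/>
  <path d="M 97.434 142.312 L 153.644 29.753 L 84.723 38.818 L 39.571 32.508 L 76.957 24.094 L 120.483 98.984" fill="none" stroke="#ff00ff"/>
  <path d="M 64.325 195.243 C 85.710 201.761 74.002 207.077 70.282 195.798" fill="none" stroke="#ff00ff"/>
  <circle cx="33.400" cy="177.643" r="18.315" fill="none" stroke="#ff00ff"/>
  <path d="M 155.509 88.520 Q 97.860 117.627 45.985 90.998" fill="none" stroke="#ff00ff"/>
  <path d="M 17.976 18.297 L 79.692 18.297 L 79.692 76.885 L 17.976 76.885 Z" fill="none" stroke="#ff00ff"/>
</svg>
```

viewBox `0 0 195.606 208.281` with mm width/height → 1 unit = 1 mm. Flip: y_m = 208.281 − y_svg.

**Shape 1** — `<line>` line segment, stroke `#ff00ff` → engrave (S109, F3166). Machine vertices: (68.471,179.820) → (42.459,13.536). Open path.

**Shape 2** — `<path>` open polyline, stroke `#ff00ff` → engrave (S109, F3166). Machine vertices: (97.434,65.969) → (153.644,178.528) → (84.723,169.463) → (39.571,175.773) → (76.957,184.187) → (120.483,109.297). Open path.

**Shape 3** — `<path>` cubic bezier, stroke `#ff00ff` → engrave (S109, F3166). Control points (SVG): P0=(64.325,195.243), P1=(85.710,201.761), P2=(74.002,207.077), P3=(70.282,195.798); sampled at t=k/5. Machine vertices: (64.325,13.038) → (73.513,9.395) → (76.732,6.779) → (75.951,5.929) → (73.144,7.584) → (70.282,12.483). Open path.

**Shape 4** — `<circle>` circle, stroke `#ff00ff` → engrave (S109, F3166). Machine vertices: (51.715,30.638) → (48.217,41.403) → (39.060,48.057) → (27.740,48.057) → (18.583,41.403) → (15.085,30.638) → (18.583,19.873) → (27.740,13.219) → (39.060,13.219) → (48.217,19.873) → (51.715,30.638). Closed: final G1 returns to the first vertex.

**Shape 5** — `<path>` quadratic bezier, stroke `#ff00ff` → engrave (S109, F3166). Control points (SVG): P0=(155.509,88.520), P1=(97.860,117.627), P2=(45.985,90.998); sampled at t=k/5. Machine vertices: (155.509,119.761) → (132.680,110.348) → (110.314,105.393) → (88.409,104.898) → (66.966,108.861) → (45.985,117.283). Open path.

**Shape 6** — `<path>` rectangle, stroke `#ff00ff` → engrave (S109, F3166). Machine vertices: (17.976,189.984) → (79.692,189.984) → (79.692,131.396) → (17.976,131.396) → (17.976,189.984). Closed: final G1 returns to the first vertex.

G21
G90
G00 X68.471 Y179.820
M3 S109
G1 X42.459 Y13.536 F3166
M5
G00 X97.434 Y65.969
M3 S109
G1 X153.644 Y178.528 F3166
G1 X84.723 Y169.463
G1 X39.571 Y175.773
G1 X76.957 Y184.187
G1 X120.483 Y109.297
M5
G00 X64.325 Y13.038
M3 S109
G1 X73.513 Y9.395 F3166
G1 X76.732 Y6.779
G1 X75.951 Y5.929
G1 X73.144 Y7.584
G1 X70.282 Y12.483
M5
G00 X51.715 Y30.638
M3 S109
G1 X48.217 Y41.403 F3166
G1 X39.060 Y48.057
G1 X27.740 Y48.057
G1 X18.583 Y41.403
G1 X15.085 Y30.638
G1 X18.583 Y19.873
G1 X27.740 Y13.219
G1 X39.060 Y13.219
G1 X48.217 Y19.873
G1 X51.715 Y30.638
M5
G00 X155.509 Y119.761
M3 S109
G1 X132.680 Y110.348 F3166
G1 X110.314 Y105.393
G1 X88.409 Y104.898
G1 X66.966 Y108.861
G1 X45.985 Y117.283
M5
G00 X17.976 Y189.984
M3 S109
G1 X79.692 Y189.984 F3166
G1 X79.692 Y131.396
G1 X17.976 Y131.396
G1 X17.976 Y189.984
M5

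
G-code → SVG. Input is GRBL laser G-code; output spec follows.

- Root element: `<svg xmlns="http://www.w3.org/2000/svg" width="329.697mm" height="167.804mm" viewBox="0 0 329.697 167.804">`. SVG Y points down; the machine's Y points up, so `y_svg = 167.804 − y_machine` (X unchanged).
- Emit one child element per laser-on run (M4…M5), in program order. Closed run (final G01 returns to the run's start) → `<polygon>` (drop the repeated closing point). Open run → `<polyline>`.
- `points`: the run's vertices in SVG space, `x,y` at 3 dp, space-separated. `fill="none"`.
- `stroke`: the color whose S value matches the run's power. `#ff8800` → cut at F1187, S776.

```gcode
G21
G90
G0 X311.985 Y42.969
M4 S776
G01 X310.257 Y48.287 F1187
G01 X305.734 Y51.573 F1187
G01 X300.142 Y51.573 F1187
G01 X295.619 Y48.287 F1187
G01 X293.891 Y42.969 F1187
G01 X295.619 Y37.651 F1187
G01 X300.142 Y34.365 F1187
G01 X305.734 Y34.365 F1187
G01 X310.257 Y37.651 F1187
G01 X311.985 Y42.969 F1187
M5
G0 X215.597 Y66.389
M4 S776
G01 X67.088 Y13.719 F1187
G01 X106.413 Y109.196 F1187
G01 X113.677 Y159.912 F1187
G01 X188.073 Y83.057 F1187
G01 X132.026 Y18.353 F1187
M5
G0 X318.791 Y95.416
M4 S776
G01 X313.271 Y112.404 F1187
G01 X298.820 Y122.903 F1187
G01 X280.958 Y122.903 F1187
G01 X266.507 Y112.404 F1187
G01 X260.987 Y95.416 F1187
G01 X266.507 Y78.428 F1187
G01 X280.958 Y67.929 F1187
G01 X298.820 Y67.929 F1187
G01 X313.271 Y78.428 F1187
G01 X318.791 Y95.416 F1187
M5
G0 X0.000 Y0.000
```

<svg xmlns="http://www.w3.org/2000/svg" width="329.697mm" height="167.804mm" viewBox="0 0 329.697 167.804">
  <polygon points="311.985,124.835 310.257,119.517 305.734,116.231 300.142,116.231 295.619,119.517 293.891,124.835 295.619,130.153 300.142,133.439 305.734,133.439 310.257,130.153" fill="none" stroke="#ff8800"/>
  <polyline points="215.597,101.415 67.088,154.085 106.413,58.608 113.677,7.892 188.073,84.747 132.026,149.451" fill="none" stroke="#ff8800"/>
  <polygon points="318.791,72.388 313.271,55.400 298.820,44.901 280.958,44.901 266.507,55.400 260.987,72.388 266.507,89.376 280.958,99.875 298.820,99.875 313.271,89.376" fill="none" stroke="#ff8800"/>
</svg>

Each laser-on run becomes one SVG element. Flip Y back into SVG space with y_svg = 167.804 − y_machine. Every run uses S776, so all elements get stroke `#ff8800` (cut).

Run 1: The run returns to its start, so emit a `<polygon>` with points (Y-flipped): 311.985,124.835 310.257,119.517 305.734,116.231 300.142,116.231 295.619,119.517 293.891,124.835 295.619,130.153 300.142,133.439 305.734,133.439 310.257,130.153.

Run 2: The run is open, so emit a `<polyline>` with points (Y-flipped): 215.597,101.415 67.088,154.085 106.413,58.608 113.677,7.892 188.073,84.747 132.026,149.451.

Run 3: The run returns to its start, so emit a `<polygon>` with points (Y-flipped): 318.791,72.388 313.271,55.400 298.820,44.901 280.958,44.901 266.507,55.400 260.987,72.388 266.507,89.376 280.958,99.875 298.820,99.875 313.271,89.376.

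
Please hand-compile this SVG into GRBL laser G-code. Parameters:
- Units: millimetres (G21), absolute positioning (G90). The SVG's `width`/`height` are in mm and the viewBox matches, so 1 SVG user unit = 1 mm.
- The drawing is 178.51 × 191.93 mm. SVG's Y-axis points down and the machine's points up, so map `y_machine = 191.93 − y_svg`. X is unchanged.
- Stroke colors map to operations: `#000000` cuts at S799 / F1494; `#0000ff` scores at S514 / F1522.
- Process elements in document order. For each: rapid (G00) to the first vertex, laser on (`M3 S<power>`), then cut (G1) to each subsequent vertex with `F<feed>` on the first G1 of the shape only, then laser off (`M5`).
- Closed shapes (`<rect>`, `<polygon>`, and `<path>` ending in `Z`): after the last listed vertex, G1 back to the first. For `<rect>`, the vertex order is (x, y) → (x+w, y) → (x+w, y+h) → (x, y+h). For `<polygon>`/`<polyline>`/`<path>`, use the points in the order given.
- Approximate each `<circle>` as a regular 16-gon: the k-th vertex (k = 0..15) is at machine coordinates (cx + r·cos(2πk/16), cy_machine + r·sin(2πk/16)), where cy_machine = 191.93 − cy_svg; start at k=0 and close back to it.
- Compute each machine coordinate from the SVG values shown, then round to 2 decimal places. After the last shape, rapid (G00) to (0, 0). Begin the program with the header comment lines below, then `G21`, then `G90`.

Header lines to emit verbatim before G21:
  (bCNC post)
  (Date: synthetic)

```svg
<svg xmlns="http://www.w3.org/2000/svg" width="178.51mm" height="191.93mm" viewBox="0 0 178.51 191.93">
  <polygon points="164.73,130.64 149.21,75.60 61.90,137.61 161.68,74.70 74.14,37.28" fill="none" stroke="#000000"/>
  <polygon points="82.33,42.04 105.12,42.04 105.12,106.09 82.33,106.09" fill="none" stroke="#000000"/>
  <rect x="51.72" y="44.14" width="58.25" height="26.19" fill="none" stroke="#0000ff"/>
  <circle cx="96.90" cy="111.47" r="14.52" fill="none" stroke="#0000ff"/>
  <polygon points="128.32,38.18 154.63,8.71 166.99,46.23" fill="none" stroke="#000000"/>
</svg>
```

1 u = 1 mm; y_m = 191.93 − y.

[1] `<polygon>` closed polygon, #000000→cut S799 F1494: (164.73,61.29) → (149.21,116.33) → (61.90,54.32) → (161.68,117.23) → (74.14,154.65) → (164.73,61.29) (closed)

[2] `<polygon>` rectangle, #000000→cut S799 F1494: (82.33,149.89) → (105.12,149.89) → (105.12,85.84) → (82.33,85.84) → (82.33,149.89) (closed)

[3] `<rect>` rectangle, #0000ff→score S514 F1522: (51.72,147.79) → (109.97,147.79) → (109.97,121.60) → (51.72,121.60) → (51.72,147.79) (closed)

[4] `<circle>` circle, #0000ff→score S514 F1522: (111.42,80.46) → (110.31,86.02) → (107.17,90.73) → (102.46,93.87) → (96.90,94.98) → (91.34,93.87) → (86.63,90.73) → (83.49,86.02) → (82.38,80.46) → (83.49,74.90) → (86.63,70.19) → (91.34,67.05) → (96.90,65.94) → (102.46,67.05) → (107.17,70.19) → (110.31,74.90) → (111.42,80.46) (closed)

[5] `<polygon>` regular polygon, #000000→cut S799 F1494: (128.32,153.75) → (154.63,183.22) → (166.99,145.70) → (128.32,153.75) (closed)

(bCNC post)
(Date: synthetic)
G21
G90
G00 X164.73 Y61.29
M3 S799
G1 X149.21 Y116.33 F1494
G1 X61.90 Y54.32
G1 X161.68 Y117.23
G1 X74.14 Y154.65
G1 X164.73 Y61.29
M5
G00 X82.33 Y149.89
M3 S799
G1 X105.12 Y149.89 F1494
G1 X105.12 Y85.84
G1 X82.33 Y85.84
G1 X82.33 Y149.89
M5
G00 X51.72 Y147.79
M3 S514
G1 X109.97 Y147.79 F1522
G1 X109.97 Y121.60
G1 X51.72 Y121.60
G1 X51.72 Y147.79
M5
G00 X111.42 Y80.46
M3 S514
G1 X110.31 Y86.02 F1522
G1 X107.17 Y90.73
G1 X102.46 Y93.87
G1 X96.90 Y94.98
G1 X91.34 Y93.87
G1 X86.63 Y90.73
G1 X83.49 Y86.02
G1 X82.38 Y80.46
G1 X83.49 Y74.90
G1 X86.63 Y70.19
G1 X91.34 Y67.05
G1 X96.90 Y65.94
G1 X102.46 Y67.05
G1 X107.17 Y70.19
G1 X110.31 Y74.90
G1 X111.42 Y80.46
M5
G00 X128.32 Y153.75
M3 S799
G1 X154.63 Y183.22 F1494
G1 X166.99 Y145.70
G1 X128.32 Y153.75
M5
G00 X0.00 Y0.00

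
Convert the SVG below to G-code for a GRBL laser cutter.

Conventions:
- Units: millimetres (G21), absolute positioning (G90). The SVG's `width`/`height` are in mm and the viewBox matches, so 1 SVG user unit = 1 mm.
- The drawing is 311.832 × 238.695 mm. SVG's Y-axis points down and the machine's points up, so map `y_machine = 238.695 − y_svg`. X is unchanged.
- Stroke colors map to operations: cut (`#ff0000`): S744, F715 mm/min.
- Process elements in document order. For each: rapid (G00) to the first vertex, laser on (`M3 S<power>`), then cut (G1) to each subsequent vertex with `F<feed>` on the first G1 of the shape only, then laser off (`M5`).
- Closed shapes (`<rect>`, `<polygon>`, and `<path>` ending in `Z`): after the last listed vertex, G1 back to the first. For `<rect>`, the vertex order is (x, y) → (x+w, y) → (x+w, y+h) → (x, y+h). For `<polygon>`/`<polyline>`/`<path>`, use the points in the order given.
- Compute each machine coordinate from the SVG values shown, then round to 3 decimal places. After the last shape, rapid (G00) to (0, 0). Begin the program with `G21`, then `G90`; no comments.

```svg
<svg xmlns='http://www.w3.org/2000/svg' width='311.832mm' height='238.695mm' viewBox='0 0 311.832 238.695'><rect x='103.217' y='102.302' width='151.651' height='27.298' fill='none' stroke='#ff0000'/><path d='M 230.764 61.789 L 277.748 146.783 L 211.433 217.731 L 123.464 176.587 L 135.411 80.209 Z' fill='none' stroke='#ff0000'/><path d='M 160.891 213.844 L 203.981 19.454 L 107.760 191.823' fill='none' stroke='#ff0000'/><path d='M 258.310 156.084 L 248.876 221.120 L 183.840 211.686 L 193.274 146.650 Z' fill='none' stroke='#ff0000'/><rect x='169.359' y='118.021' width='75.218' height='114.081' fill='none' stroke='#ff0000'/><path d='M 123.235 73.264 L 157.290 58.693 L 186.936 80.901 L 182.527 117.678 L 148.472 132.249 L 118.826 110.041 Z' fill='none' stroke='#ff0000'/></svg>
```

viewBox `0 0 311.832 238.695` with mm width/height → 1 unit = 1 mm. Flip: y_m = 238.695 − y_svg.

**Shape 1** — `<rect>` rectangle, stroke `#ff0000` → cut (S744, F715). Machine vertices: (103.217,136.393) → (254.868,136.393) → (254.868,109.095) → (103.217,109.095) → (103.217,136.393). Closed: final G1 returns to the first vertex.

**Shape 2** — `<path>` regular polygon, stroke `#ff0000` → cut (S744, F715). Machine vertices: (230.764,176.906) → (277.748,91.912) → (211.433,20.964) → (123.464,62.108) → (135.411,158.486) → (230.764,176.906). Closed: final G1 returns to the first vertex.

**Shape 3** — `<path>` open polyline, stroke `#ff0000` → cut (S744, F715). Machine vertices: (160.891,24.851) → (203.981,219.241) → (107.760,46.872). Open path.

**Shape 4** — `<path>` regular polygon, stroke `#ff0000` → cut (S744, F715). Machine vertices: (258.310,82.611) → (248.876,17.575) → (183.840,27.009) → (193.274,92.045) → (258.310,82.611). Closed: final G1 returns to the first vertex.

**Shape 5** — `<rect>` rectangle, stroke `#ff0000` → cut (S744, F715). Machine vertices: (169.359,120.674) → (244.577,120.674) → (244.577,6.593) → (169.359,6.593) → (169.359,120.674). Closed: final G1 returns to the first vertex.

**Shape 6** — `<path>` regular polygon, stroke `#ff0000` → cut (S744, F715). Machine vertices: (123.235,165.431) → (157.290,180.002) → (186.936,157.794) → (182.527,121.017) → (148.472,106.446) → (118.826,128.654) → (123.235,165.431). Closed: final G1 returns to the first vertex.

G21
G90
G00 X103.217 Y136.393
M3 S744
G1 X254.868 Y136.393 F715
G1 X254.868 Y109.095
G1 X103.217 Y109.095
G1 X103.217 Y136.393
M5
G00 X230.764 Y176.906
M3 S744
G1 X277.748 Y91.912 F715
G1 X211.433 Y20.964
G1 X123.464 Y62.108
G1 X135.411 Y158.486
G1 X230.764 Y176.906
M5
G00 X160.891 Y24.851
M3 S744
G1 X203.981 Y219.241 F715
G1 X107.760 Y46.872
M5
G00 X258.310 Y82.611
M3 S744
G1 X248.876 Y17.575 F715
G1 X183.840 Y27.009
G1 X193.274 Y92.045
G1 X258.310 Y82.611
M5
G00 X169.359 Y120.674
M3 S744
G1 X244.577 Y120.674 F715
G1 X244.577 Y6.593
G1 X169.359 Y6.593
G1 X169.359 Y120.674
M5
G00 X123.235 Y165.431
M3 S744
G1 X157.290 Y180.002 F715
G1 X186.936 Y157.794
G1 X182.527 Y121.017
G1 X148.472 Y106.446
G1 X118.826 Y128.654
G1 X123.235 Y165.431
M5
G00 X0.000 Y0.000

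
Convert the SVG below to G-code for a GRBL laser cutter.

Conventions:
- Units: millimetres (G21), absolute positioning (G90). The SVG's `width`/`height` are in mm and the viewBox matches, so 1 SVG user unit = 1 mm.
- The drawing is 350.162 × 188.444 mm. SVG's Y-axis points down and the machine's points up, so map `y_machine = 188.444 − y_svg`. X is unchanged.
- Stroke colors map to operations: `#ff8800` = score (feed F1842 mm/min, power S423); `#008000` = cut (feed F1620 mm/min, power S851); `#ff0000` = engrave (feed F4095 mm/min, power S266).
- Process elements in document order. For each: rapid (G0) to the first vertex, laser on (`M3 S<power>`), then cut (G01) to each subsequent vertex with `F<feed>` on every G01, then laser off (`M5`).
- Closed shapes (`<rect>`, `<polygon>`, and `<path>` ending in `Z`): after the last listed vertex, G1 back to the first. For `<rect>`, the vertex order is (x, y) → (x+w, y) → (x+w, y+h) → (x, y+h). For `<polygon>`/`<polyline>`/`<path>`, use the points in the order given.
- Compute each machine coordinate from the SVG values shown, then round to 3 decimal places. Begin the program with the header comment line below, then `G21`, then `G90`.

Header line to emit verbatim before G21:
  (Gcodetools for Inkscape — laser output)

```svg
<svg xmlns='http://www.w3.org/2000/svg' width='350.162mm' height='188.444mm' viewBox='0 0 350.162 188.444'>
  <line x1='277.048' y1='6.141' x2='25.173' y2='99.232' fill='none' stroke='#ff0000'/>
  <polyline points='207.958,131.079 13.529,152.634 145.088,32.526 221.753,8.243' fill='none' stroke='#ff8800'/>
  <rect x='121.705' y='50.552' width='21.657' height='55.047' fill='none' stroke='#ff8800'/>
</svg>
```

(Gcodetools for Inkscape — laser output)
G21
G90
G0 X277.048 Y182.303
M3 S266
G01 X25.173 Y89.212 F4095
M5
G0 X207.958 Y57.365
M3 S423
G01 X13.529 Y35.810 F1842
G01 X145.088 Y155.918 F1842
G01 X221.753 Y180.201 F1842
M5
G0 X121.705 Y137.892
M3 S423
G01 X143.362 Y137.892 F1842
G01 X143.362 Y82.845 F1842
G01 X121.705 Y82.845 F1842
G01 X121.705 Y137.892 F1842
M5

viewBox `0 0 350.162 188.444` with mm width/height → 1 unit = 1 mm. Flip: y_m = 188.444 − y_svg.

**Shape 1** — `<line>` line segment, stroke `#ff0000` → engrave (S266, F4095). Machine vertices: (277.048,182.303) → (25.173,89.212). Open path.

**Shape 2** — `<polyline>` open polyline, stroke `#ff8800` → score (S423, F1842). Machine vertices: (207.958,57.365) → (13.529,35.810) → (145.088,155.918) → (221.753,180.201). Open path.

**Shape 3** — `<rect>` rectangle, stroke `#ff8800` → score (S423, F1842). Machine vertices: (121.705,137.892) → (143.362,137.892) → (143.362,82.845) → (121.705,82.845) → (121.705,137.892). Closed: final G1 returns to the first vertex.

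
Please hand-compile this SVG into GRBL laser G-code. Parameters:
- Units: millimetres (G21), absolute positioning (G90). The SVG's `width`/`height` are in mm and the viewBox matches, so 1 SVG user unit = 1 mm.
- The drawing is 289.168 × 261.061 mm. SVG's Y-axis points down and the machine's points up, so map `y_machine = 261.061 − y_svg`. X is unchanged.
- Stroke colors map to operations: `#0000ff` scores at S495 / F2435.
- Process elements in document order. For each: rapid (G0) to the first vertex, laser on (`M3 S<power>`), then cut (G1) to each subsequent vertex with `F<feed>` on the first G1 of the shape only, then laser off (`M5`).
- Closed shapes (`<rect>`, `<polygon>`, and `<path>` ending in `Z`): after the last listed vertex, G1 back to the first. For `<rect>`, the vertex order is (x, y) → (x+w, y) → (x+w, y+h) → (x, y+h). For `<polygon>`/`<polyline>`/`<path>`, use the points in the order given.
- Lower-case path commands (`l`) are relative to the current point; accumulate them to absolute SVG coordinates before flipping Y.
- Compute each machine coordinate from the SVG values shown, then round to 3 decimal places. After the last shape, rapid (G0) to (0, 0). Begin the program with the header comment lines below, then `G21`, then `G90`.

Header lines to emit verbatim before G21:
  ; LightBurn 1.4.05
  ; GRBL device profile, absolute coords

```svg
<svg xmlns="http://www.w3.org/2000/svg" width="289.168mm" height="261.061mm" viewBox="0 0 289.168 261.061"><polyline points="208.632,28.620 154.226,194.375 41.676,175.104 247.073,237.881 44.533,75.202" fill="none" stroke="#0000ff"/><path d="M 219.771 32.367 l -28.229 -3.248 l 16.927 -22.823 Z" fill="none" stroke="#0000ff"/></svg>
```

viewBox `0 0 289.168 261.061` with mm width/height → 1 unit = 1 mm. Flip: y_m = 261.061 − y_svg.

**Shape 1** — `<polyline>` open polyline, stroke `#0000ff` → score (S495, F2435). Machine vertices: (208.632,232.441) → (154.226,66.686) → (41.676,85.957) → (247.073,23.180) → (44.533,185.859). Open path.

**Shape 2** — `<path>` regular polygon, stroke `#0000ff` → score (S495, F2435). Machine vertices: (219.771,228.694) → (191.542,231.942) → (208.469,254.765) → (219.771,228.694). Closed: final G1 returns to the first vertex.

; LightBurn 1.4.05
; GRBL device profile, absolute coords
G21
G90
G0 X208.632 Y232.441
M3 S495
G1 X154.226 Y66.686 F2435
G1 X41.676 Y85.957
G1 X247.073 Y23.180
G1 X44.533 Y185.859
M5
G0 X219.771 Y228.694
M3 S495
G1 X191.542 Y231.942 F2435
G1 X208.469 Y254.765
G1 X219.771 Y228.694
M5
G0 X0.000 Y0.000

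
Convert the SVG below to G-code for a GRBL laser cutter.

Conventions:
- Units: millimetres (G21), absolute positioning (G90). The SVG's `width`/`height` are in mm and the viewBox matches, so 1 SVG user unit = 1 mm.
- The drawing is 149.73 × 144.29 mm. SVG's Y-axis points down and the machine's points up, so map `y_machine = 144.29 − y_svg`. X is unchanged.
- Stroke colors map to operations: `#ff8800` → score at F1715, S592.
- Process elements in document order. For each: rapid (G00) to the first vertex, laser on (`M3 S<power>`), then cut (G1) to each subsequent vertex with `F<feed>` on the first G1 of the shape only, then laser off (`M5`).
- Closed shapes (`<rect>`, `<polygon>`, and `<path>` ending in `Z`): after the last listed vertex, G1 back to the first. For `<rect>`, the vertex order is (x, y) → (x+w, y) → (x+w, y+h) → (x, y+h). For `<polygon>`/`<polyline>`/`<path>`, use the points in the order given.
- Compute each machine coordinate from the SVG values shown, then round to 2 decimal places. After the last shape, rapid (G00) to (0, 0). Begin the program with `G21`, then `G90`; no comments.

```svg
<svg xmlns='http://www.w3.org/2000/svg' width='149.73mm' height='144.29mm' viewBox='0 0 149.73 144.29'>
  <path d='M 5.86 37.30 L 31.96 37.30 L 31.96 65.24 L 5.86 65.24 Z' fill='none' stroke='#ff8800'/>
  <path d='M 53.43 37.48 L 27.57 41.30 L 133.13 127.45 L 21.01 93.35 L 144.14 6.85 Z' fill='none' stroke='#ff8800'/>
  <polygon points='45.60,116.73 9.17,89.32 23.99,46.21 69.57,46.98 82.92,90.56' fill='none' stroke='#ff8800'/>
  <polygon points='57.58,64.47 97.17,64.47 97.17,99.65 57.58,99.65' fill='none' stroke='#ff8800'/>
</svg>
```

G21
G90
G00 X5.86 Y106.99
M3 S592
G1 X31.96 Y106.99 F1715
G1 X31.96 Y79.05
G1 X5.86 Y79.05
G1 X5.86 Y106.99
M5
G00 X53.43 Y106.81
M3 S592
G1 X27.57 Y102.99 F1715
G1 X133.13 Y16.84
G1 X21.01 Y50.94
G1 X144.14 Y137.44
G1 X53.43 Y106.81
M5
G00 X45.60 Y27.56
M3 S592
G1 X9.17 Y54.97 F1715
G1 X23.99 Y98.08
G1 X69.57 Y97.31
G1 X82.92 Y53.73
G1 X45.60 Y27.56
M5
G00 X57.58 Y79.82
M3 S592
G1 X97.17 Y79.82 F1715
G1 X97.17 Y44.64
G1 X57.58 Y44.64
G1 X57.58 Y79.82
M5
G00 X0.00 Y0.00

1 u = 1 mm; y_m = 144.29 − y.

[1] `<path>` rectangle, #ff8800→score S592 F1715: (5.86,106.99) → (31.96,106.99) → (31.96,79.05) → (5.86,79.05) → (5.86,106.99) (closed)

[2] `<path>` closed polygon, #ff8800→score S592 F1715: (53.43,106.81) → (27.57,102.99) → (133.13,16.84) → (21.01,50.94) → (144.14,137.44) → (53.43,106.81) (closed)

[3] `<polygon>` regular polygon, #ff8800→score S592 F1715: (45.60,27.56) → (9.17,54.97) → (23.99,98.08) → (69.57,97.31) → (82.92,53.73) → (45.60,27.56) (closed)

[4] `<polygon>` rectangle, #ff8800→score S592 F1715: (57.58,79.82) → (97.17,79.82) → (97.17,44.64) → (57.58,44.64) → (57.58,79.82) (closed)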